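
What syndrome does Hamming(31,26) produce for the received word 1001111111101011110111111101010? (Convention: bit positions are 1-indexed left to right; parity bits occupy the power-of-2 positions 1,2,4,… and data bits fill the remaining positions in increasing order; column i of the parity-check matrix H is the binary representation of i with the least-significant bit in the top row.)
Syndrome s = H · r^T (mod 2), r = 1001111111101011110111111101010:
  s[0] = (1010101010101010101010101010101)·(1001111111101011110111111101010) mod 2 = 1+0+0+0+1+0+1+0+1+0+1+0+1+0+1+0+1+0+0+0+1+0+1+0+1+0+0+0+0+0+0 mod 2 = 1
  s[1] = (0110011001100110011001100110011)·(1001111111101011110111111101010) mod 2 = 0+0+0+0+0+1+1+0+0+1+1+0+0+0+1+0+0+1+0+0+0+1+1+0+0+1+0+0+0+1+0 mod 2 = 0
  s[2] = (0001111000011110000111100001111)·(1001111111101011110111111101010) mod 2 = 0+0+0+1+1+1+1+0+0+0+0+0+1+0+1+0+0+0+0+1+1+1+1+0+0+0+0+1+0+1+0 mod 2 = 0
  s[3] = (0000000111111110000000011111111)·(1001111111101011110111111101010) mod 2 = 0+0+0+0+0+0+0+1+1+1+1+0+1+0+1+0+0+0+0+0+0+0+0+1+1+1+0+1+0+1+0 mod 2 = 1
  s[4] = (0000000000000001111111111111111)·(1001111111101011110111111101010) mod 2 = 0+0+0+0+0+0+0+0+0+0+0+0+0+0+0+1+1+1+0+1+1+1+1+1+1+1+0+1+0+1+0 mod 2 = 0
Syndrome = 10010
Non-zero syndrome: error at position 9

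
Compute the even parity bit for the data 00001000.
Sum of data bits: 0+0+0+0+1+0+0+0 = 1.
1 mod 2 = 1, so parity bit = 1.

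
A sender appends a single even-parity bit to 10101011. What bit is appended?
Sum of data bits: 1+0+1+0+1+0+1+1 = 5.
5 mod 2 = 1, so parity bit = 1.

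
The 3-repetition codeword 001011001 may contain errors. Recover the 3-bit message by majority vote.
Split into 3-bit blocks and majority-vote each:
  block 1 = 001: 1 ones, 2 zeros → 0
  block 2 = 011: 2 ones, 1 zeros → 1
  block 3 = 001: 1 ones, 2 zeros → 0
Decoded = 010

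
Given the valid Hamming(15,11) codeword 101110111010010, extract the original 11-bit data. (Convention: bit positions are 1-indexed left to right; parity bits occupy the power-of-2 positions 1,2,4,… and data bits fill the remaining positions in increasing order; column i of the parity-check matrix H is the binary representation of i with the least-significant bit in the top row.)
Parity bits occupy power-of-2 positions; data bits are at positions {3,5,6,7,9,10,11,12,13,14,15} (1-indexed).
Extract: c[3]=1 c[5]=1 c[6]=0 c[7]=1 c[9]=1 c[10]=0 c[11]=1 c[12]=0 c[13]=0 c[14]=1 c[15]=0
Data = 11011010010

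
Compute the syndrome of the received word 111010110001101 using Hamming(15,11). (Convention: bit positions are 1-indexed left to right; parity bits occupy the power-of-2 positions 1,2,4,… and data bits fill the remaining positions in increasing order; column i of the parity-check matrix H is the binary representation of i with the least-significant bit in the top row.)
Syndrome s = H · r^T (mod 2), r = 111010110001101:
  s[0] = (101010101010101)·(111010110001101) mod 2 = 1+0+1+0+1+0+1+0+0+0+0+0+1+0+1 mod 2 = 0
  s[1] = (011001100110011)·(111010110001101) mod 2 = 0+1+1+0+0+0+1+0+0+0+0+0+0+0+1 mod 2 = 0
  s[2] = (000111100001111)·(111010110001101) mod 2 = 0+0+0+0+1+0+1+0+0+0+0+1+1+0+1 mod 2 = 1
  s[3] = (000000011111111)·(111010110001101) mod 2 = 0+0+0+0+0+0+0+1+0+0+0+1+1+0+1 mod 2 = 0
Syndrome = 0010
Non-zero syndrome: error at position 4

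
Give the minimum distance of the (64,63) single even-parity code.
d_min = 2 (flipping one data bit also flips the parity bit, so the two closest codewords differ in exactly 2 positions).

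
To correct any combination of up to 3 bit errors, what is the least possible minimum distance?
Correcting t errors requires d_min ≥ 2t + 1 = 2·3 + 1 = 7.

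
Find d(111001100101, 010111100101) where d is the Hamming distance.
XOR = 101110000000, count of 1s = 4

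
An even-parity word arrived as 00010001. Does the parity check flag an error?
Sum of received bits: 0+0+0+1+0+0+0+1 = 2; 2 mod 2 = 0. Result is 0 → no error detected.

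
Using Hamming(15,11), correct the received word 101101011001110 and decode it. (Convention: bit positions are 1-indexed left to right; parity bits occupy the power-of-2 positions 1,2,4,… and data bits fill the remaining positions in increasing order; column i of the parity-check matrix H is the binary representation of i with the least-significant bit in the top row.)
Syndrome s = H · r^T (mod 2), r = 101101011001110:
  s[0] = (101010101010101)·(101101011001110) mod 2 = 1+0+1+0+0+0+0+0+1+0+0+0+1+0+0 mod 2 = 0
  s[1] = (011001100110011)·(101101011001110) mod 2 = 0+0+1+0+0+1+0+0+0+0+0+0+0+1+0 mod 2 = 1
  s[2] = (000111100001111)·(101101011001110) mod 2 = 0+0+0+1+0+1+0+0+0+0+0+1+1+1+0 mod 2 = 1
  s[3] = (000000011111111)·(101101011001110) mod 2 = 0+0+0+0+0+0+0+1+1+0+0+1+1+1+0 mod 2 = 1
Syndrome = 0111
Column 14 of H equals this syndrome → error at bit 14 (1-indexed).
Flip bit 14: 101101011001110 → 101101011001100
Extract data bits at positions {3,5,6,7,9,10,11,12,13,14,15}: 10101001100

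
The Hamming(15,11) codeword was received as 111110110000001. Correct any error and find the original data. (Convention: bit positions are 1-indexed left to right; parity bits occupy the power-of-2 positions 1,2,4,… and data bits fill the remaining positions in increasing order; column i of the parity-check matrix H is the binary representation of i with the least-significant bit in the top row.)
Syndrome s = H · r^T (mod 2), r = 111110110000001:
  s[0] = (101010101010101)·(111110110000001) mod 2 = 1+0+1+0+1+0+1+0+0+0+0+0+0+0+1 mod 2 = 1
  s[1] = (011001100110011)·(111110110000001) mod 2 = 0+1+1+0+0+0+1+0+0+0+0+0+0+0+1 mod 2 = 0
  s[2] = (000111100001111)·(111110110000001) mod 2 = 0+0+0+1+1+0+1+0+0+0+0+0+0+0+1 mod 2 = 0
  s[3] = (000000011111111)·(111110110000001) mod 2 = 0+0+0+0+0+0+0+1+0+0+0+0+0+0+1 mod 2 = 0
Syndrome = 1000
Column 1 of H equals this syndrome → error at bit 1 (1-indexed).
Flip bit 1: 111110110000001 → 011110110000001
Extract data bits at positions {3,5,6,7,9,10,11,12,13,14,15}: 11010000001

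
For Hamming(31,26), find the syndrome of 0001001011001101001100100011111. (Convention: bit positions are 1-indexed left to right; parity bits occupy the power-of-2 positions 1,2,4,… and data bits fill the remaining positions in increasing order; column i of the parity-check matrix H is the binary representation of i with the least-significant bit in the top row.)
Syndrome s = H · r^T (mod 2), r = 0001001011001101001100100011111:
  s[0] = (1010101010101010101010101010101)·(0001001011001101001100100011111) mod 2 = 0+0+0+0+0+0+1+0+1+0+0+0+1+0+0+0+0+0+1+0+0+0+1+0+0+0+1+0+1+0+1 mod 2 = 0
  s[1] = (0110011001100110011001100110011)·(0001001011001101001100100011111) mod 2 = 0+0+0+0+0+0+1+0+0+1+0+0+0+1+0+0+0+0+1+0+0+0+1+0+0+0+1+0+0+1+1 mod 2 = 0
  s[2] = (0001111000011110000111100001111)·(0001001011001101001100100011111) mod 2 = 0+0+0+1+0+0+1+0+0+0+0+0+1+1+0+0+0+0+0+1+0+0+1+0+0+0+0+1+1+1+1 mod 2 = 0
  s[3] = (0000000111111110000000011111111)·(0001001011001101001100100011111) mod 2 = 0+0+0+0+0+0+0+0+1+1+0+0+1+1+0+0+0+0+0+0+0+0+0+0+0+0+1+1+1+1+1 mod 2 = 1
  s[4] = (0000000000000001111111111111111)·(0001001011001101001100100011111) mod 2 = 0+0+0+0+0+0+0+0+0+0+0+0+0+0+0+1+0+0+1+1+0+0+1+0+0+0+1+1+1+1+1 mod 2 = 1
Syndrome = 00011
Non-zero syndrome: error at position 24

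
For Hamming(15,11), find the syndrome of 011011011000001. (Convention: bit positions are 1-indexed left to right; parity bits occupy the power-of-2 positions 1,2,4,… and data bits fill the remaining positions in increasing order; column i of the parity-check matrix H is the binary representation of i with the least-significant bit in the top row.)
Syndrome s = H · r^T (mod 2), r = 011011011000001:
  s[0] = (101010101010101)·(011011011000001) mod 2 = 0+0+1+0+1+0+0+0+1+0+0+0+0+0+1 mod 2 = 0
  s[1] = (011001100110011)·(011011011000001) mod 2 = 0+1+1+0+0+1+0+0+0+0+0+0+0+0+1 mod 2 = 0
  s[2] = (000111100001111)·(011011011000001) mod 2 = 0+0+0+0+1+1+0+0+0+0+0+0+0+0+1 mod 2 = 1
  s[3] = (000000011111111)·(011011011000001) mod 2 = 0+0+0+0+0+0+0+1+1+0+0+0+0+0+1 mod 2 = 1
Syndrome = 0011
Non-zero syndrome: error at position 12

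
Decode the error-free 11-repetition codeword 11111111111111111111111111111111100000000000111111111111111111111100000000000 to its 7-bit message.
Split into 11-bit blocks: 11111111111 11111111111 11111111111 00000000000 11111111111 11111111111 00000000000
Data = 1110110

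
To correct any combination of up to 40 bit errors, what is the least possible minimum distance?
Correcting t errors requires d_min ≥ 2t + 1 = 2·40 + 1 = 81.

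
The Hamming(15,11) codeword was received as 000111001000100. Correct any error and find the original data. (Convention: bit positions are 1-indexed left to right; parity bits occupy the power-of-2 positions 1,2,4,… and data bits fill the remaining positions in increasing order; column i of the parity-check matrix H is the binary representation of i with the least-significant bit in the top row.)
Syndrome s = H · r^T (mod 2), r = 000111001000100:
  s[0] = (101010101010101)·(000111001000100) mod 2 = 0+0+0+0+1+0+0+0+1+0+0+0+1+0+0 mod 2 = 1
  s[1] = (011001100110011)·(000111001000100) mod 2 = 0+0+0+0+0+1+0+0+0+0+0+0+0+0+0 mod 2 = 1
  s[2] = (000111100001111)·(000111001000100) mod 2 = 0+0+0+1+1+1+0+0+0+0+0+0+1+0+0 mod 2 = 0
  s[3] = (000000011111111)·(000111001000100) mod 2 = 0+0+0+0+0+0+0+0+1+0+0+0+1+0+0 mod 2 = 0
Syndrome = 1100
Column 3 of H equals this syndrome → error at bit 3 (1-indexed).
Flip bit 3: 000111001000100 → 001111001000100
Extract data bits at positions {3,5,6,7,9,10,11,12,13,14,15}: 11101000100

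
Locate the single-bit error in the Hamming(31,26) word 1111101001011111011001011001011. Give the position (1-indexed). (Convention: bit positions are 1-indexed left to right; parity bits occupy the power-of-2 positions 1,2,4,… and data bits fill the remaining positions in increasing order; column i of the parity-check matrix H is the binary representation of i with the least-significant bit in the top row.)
Syndrome s = H · r^T (mod 2), r = 1111101001011111011001011001011:
  s[0] = (1010101010101010101010101010101)·(1111101001011111011001011001011) mod 2 = 1+0+1+0+1+0+1+0+0+0+0+0+1+0+1+0+0+0+1+0+0+0+0+0+1+0+0+0+0+0+1 mod 2 = 1
  s[1] = (0110011001100110011001100110011)·(1111101001011111011001011001011) mod 2 = 0+1+1+0+0+0+1+0+0+1+0+0+0+1+1+0+0+1+1+0+0+1+0+0+0+0+0+0+0+1+1 mod 2 = 1
  s[2] = (0001111000011110000111100001111)·(1111101001011111011001011001011) mod 2 = 0+0+0+1+1+0+1+0+0+0+0+1+1+1+1+0+0+0+0+0+0+1+0+0+0+0+0+1+0+1+1 mod 2 = 1
  s[3] = (0000000111111110000000011111111)·(1111101001011111011001011001011) mod 2 = 0+0+0+0+0+0+0+0+0+1+0+1+1+1+1+0+0+0+0+0+0+0+0+1+1+0+0+1+0+1+1 mod 2 = 0
  s[4] = (0000000000000001111111111111111)·(1111101001011111011001011001011) mod 2 = 0+0+0+0+0+0+0+0+0+0+0+0+0+0+0+1+0+1+1+0+0+1+0+1+1+0+0+1+0+1+1 mod 2 = 1
Syndrome = 11101
Column i of H is the binary representation of i, so the syndrome is the binary index of the flipped bit.
Read s = 11101 with s[0] as LSB: 1·2^0 + 1·2^1 + 1·2^2 + 0·2^3 + 1·2^4 = 23.
Error is at bit position 23.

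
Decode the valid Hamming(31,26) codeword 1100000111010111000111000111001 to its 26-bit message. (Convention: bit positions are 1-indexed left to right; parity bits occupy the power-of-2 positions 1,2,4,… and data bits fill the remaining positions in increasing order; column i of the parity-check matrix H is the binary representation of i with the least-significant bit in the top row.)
Parity bits occupy power-of-2 positions; data bits are at positions {3,5,6,7,9,10,11,12,13,14,15,17,18,19,20,21,22,23,24,25,26,27,28,29,30,31} (1-indexed).
Extract: c[3]=0 c[5]=0 c[6]=0 c[7]=0 c[9]=1 c[10]=1 c[11]=0 c[12]=1 c[13]=0 c[14]=1 c[15]=1 c[17]=0 c[18]=0 c[19]=0 c[20]=1 c[21]=1 c[22]=1 c[23]=0 c[24]=0 c[25]=0 c[26]=1 c[27]=1 c[28]=1 c[29]=0 c[30]=0 c[31]=1
Data = 00001101011000111000111001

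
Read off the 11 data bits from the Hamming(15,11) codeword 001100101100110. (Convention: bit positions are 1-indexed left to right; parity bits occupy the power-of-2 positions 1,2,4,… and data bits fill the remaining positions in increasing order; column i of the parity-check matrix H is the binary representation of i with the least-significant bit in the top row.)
Parity bits occupy power-of-2 positions; data bits are at positions {3,5,6,7,9,10,11,12,13,14,15} (1-indexed).
Extract: c[3]=1 c[5]=0 c[6]=0 c[7]=1 c[9]=1 c[10]=1 c[11]=0 c[12]=0 c[13]=1 c[14]=1 c[15]=0
Data = 10011100110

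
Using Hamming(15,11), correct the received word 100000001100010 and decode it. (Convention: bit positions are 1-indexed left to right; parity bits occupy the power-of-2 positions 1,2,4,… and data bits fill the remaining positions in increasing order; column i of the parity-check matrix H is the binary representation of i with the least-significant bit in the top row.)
Syndrome s = H · r^T (mod 2), r = 100000001100010:
  s[0] = (101010101010101)·(100000001100010) mod 2 = 1+0+0+0+0+0+0+0+1+0+0+0+0+0+0 mod 2 = 0
  s[1] = (011001100110011)·(100000001100010) mod 2 = 0+0+0+0+0+0+0+0+0+1+0+0+0+1+0 mod 2 = 0
  s[2] = (000111100001111)·(100000001100010) mod 2 = 0+0+0+0+0+0+0+0+0+0+0+0+0+1+0 mod 2 = 1
  s[3] = (000000011111111)·(100000001100010) mod 2 = 0+0+0+0+0+0+0+0+1+1+0+0+0+1+0 mod 2 = 1
Syndrome = 0011
Column 12 of H equals this syndrome → error at bit 12 (1-indexed).
Flip bit 12: 100000001100010 → 100000001101010
Extract data bits at positions {3,5,6,7,9,10,11,12,13,14,15}: 00001101010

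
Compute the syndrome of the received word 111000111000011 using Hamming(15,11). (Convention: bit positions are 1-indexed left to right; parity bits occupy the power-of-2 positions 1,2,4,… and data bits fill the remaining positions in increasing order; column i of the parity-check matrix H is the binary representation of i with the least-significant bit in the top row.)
Syndrome s = H · r^T (mod 2), r = 111000111000011:
  s[0] = (101010101010101)·(111000111000011) mod 2 = 1+0+1+0+0+0+1+0+1+0+0+0+0+0+1 mod 2 = 1
  s[1] = (011001100110011)·(111000111000011) mod 2 = 0+1+1+0+0+0+1+0+0+0+0+0+0+1+1 mod 2 = 1
  s[2] = (000111100001111)·(111000111000011) mod 2 = 0+0+0+0+0+0+1+0+0+0+0+0+0+1+1 mod 2 = 1
  s[3] = (000000011111111)·(111000111000011) mod 2 = 0+0+0+0+0+0+0+1+1+0+0+0+0+1+1 mod 2 = 0
Syndrome = 1110
Non-zero syndrome: error at position 7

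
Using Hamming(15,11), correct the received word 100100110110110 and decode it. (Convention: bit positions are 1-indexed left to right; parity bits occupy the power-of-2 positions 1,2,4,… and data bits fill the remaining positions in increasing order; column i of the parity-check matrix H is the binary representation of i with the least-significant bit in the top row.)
Syndrome s = H · r^T (mod 2), r = 100100110110110:
  s[0] = (101010101010101)·(100100110110110) mod 2 = 1+0+0+0+0+0+1+0+0+0+1+0+1+0+0 mod 2 = 0
  s[1] = (011001100110011)·(100100110110110) mod 2 = 0+0+0+0+0+0+1+0+0+1+1+0+0+1+0 mod 2 = 0
  s[2] = (000111100001111)·(100100110110110) mod 2 = 0+0+0+1+0+0+1+0+0+0+0+0+1+1+0 mod 2 = 0
  s[3] = (000000011111111)·(100100110110110) mod 2 = 0+0+0+0+0+0+0+1+0+1+1+0+1+1+0 mod 2 = 1
Syndrome = 0001
Column 8 of H equals this syndrome → error at bit 8 (1-indexed).
Flip bit 8: 100100110110110 → 100100100110110
Extract data bits at positions {3,5,6,7,9,10,11,12,13,14,15}: 00010110110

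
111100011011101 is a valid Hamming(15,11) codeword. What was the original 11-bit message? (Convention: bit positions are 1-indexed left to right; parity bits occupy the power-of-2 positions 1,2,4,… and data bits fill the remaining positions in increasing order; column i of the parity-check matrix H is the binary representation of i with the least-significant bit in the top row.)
Parity bits occupy power-of-2 positions; data bits are at positions {3,5,6,7,9,10,11,12,13,14,15} (1-indexed).
Extract: c[3]=1 c[5]=0 c[6]=0 c[7]=0 c[9]=1 c[10]=0 c[11]=1 c[12]=1 c[13]=1 c[14]=0 c[15]=1
Data = 10001011101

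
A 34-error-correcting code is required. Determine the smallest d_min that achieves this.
Correcting t errors requires d_min ≥ 2t + 1 = 2·34 + 1 = 69.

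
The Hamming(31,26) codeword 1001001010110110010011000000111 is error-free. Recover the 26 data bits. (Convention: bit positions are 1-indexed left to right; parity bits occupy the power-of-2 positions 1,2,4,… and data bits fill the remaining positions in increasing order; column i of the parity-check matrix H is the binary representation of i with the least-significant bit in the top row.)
Parity bits occupy power-of-2 positions; data bits are at positions {3,5,6,7,9,10,11,12,13,14,15,17,18,19,20,21,22,23,24,25,26,27,28,29,30,31} (1-indexed).
Extract: c[3]=0 c[5]=0 c[6]=0 c[7]=1 c[9]=1 c[10]=0 c[11]=1 c[12]=1 c[13]=0 c[14]=1 c[15]=1 c[17]=0 c[18]=1 c[19]=0 c[20]=0 c[21]=1 c[22]=1 c[23]=0 c[24]=0 c[25]=0 c[26]=0 c[27]=0 c[28]=0 c[29]=1 c[30]=1 c[31]=1
Data = 00011011011010011000000111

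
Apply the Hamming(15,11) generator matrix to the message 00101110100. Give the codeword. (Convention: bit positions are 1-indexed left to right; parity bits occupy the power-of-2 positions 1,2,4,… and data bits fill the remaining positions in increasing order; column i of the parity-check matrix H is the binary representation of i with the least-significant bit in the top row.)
Codeword c = d · G (mod 2), d = 00101110100:
  c[0] = d·G[:,0] = (00101110100)·(11011010101) mod 2 = 0+0+0+0+1+0+1+0+1+0+0 mod 2 = 1
  c[1] = d·G[:,1] = (00101110100)·(10110110011) mod 2 = 0+0+1+0+0+1+1+0+0+0+0 mod 2 = 1
  c[2] = d·G[:,2] = (00101110100)·(10000000000) mod 2 = 0+0+0+0+0+0+0+0+0+0+0 mod 2 = 0
  c[3] = d·G[:,3] = (00101110100)·(01110001111) mod 2 = 0+0+1+0+0+0+0+0+1+0+0 mod 2 = 0
  c[4] = d·G[:,4] = (00101110100)·(01000000000) mod 2 = 0+0+0+0+0+0+0+0+0+0+0 mod 2 = 0
  c[5] = d·G[:,5] = (00101110100)·(00100000000) mod 2 = 0+0+1+0+0+0+0+0+0+0+0 mod 2 = 1
  c[6] = d·G[:,6] = (00101110100)·(00010000000) mod 2 = 0+0+0+0+0+0+0+0+0+0+0 mod 2 = 0
  c[7] = d·G[:,7] = (00101110100)·(00001111111) mod 2 = 0+0+0+0+1+1+1+0+1+0+0 mod 2 = 0
  c[8] = d·G[:,8] = (00101110100)·(00001000000) mod 2 = 0+0+0+0+1+0+0+0+0+0+0 mod 2 = 1
  c[9] = d·G[:,9] = (00101110100)·(00000100000) mod 2 = 0+0+0+0+0+1+0+0+0+0+0 mod 2 = 1
  c[10] = d·G[:,10] = (00101110100)·(00000010000) mod 2 = 0+0+0+0+0+0+1+0+0+0+0 mod 2 = 1
  c[11] = d·G[:,11] = (00101110100)·(00000001000) mod 2 = 0+0+0+0+0+0+0+0+0+0+0 mod 2 = 0
  c[12] = d·G[:,12] = (00101110100)·(00000000100) mod 2 = 0+0+0+0+0+0+0+0+1+0+0 mod 2 = 1
  c[13] = d·G[:,13] = (00101110100)·(00000000010) mod 2 = 0+0+0+0+0+0+0+0+0+0+0 mod 2 = 0
  c[14] = d·G[:,14] = (00101110100)·(00000000001) mod 2 = 0+0+0+0+0+0+0+0+0+0+0 mod 2 = 0
Codeword = 110001001110100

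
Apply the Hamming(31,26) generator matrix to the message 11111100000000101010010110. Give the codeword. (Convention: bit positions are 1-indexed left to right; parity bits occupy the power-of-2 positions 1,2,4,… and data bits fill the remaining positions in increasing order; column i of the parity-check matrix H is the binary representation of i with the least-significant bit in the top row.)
Codeword c = d · G (mod 2), d = 11111100000000101010010110:
  c[0] = d·G[:,0] = (11111100000000101010010110)·(11011010101101010101010101) mod 2 = 1+1+0+1+1+0+0+0+0+0+0+0+0+0+0+0+0+0+0+0+0+1+0+1+0+0 mod 2 = 0
  c[1] = d·G[:,1] = (11111100000000101010010110)·(10110110011011001100110011) mod 2 = 1+0+1+1+0+1+0+0+0+0+0+0+0+0+0+0+1+0+0+0+0+1+0+0+1+0 mod 2 = 1
  c[2] = d·G[:,2] = (11111100000000101010010110)·(10000000000000000000000000) mod 2 = 1+0+0+0+0+0+0+0+0+0+0+0+0+0+0+0+0+0+0+0+0+0+0+0+0+0 mod 2 = 1
  c[3] = d·G[:,3] = (11111100000000101010010110)·(01110001111000111100001111) mod 2 = 0+1+1+1+0+0+0+0+0+0+0+0+0+0+1+0+1+0+0+0+0+0+0+1+1+0 mod 2 = 1
  c[4] = d·G[:,4] = (11111100000000101010010110)·(01000000000000000000000000) mod 2 = 0+1+0+0+0+0+0+0+0+0+0+0+0+0+0+0+0+0+0+0+0+0+0+0+0+0 mod 2 = 1
  c[5] = d·G[:,5] = (11111100000000101010010110)·(00100000000000000000000000) mod 2 = 0+0+1+0+0+0+0+0+0+0+0+0+0+0+0+0+0+0+0+0+0+0+0+0+0+0 mod 2 = 1
  c[6] = d·G[:,6] = (11111100000000101010010110)·(00010000000000000000000000) mod 2 = 0+0+0+1+0+0+0+0+0+0+0+0+0+0+0+0+0+0+0+0+0+0+0+0+0+0 mod 2 = 1
  c[7] = d·G[:,7] = (11111100000000101010010110)·(00001111111000000011111111) mod 2 = 0+0+0+0+1+1+0+0+0+0+0+0+0+0+0+0+0+0+1+0+0+1+0+1+1+0 mod 2 = 0
  c[8] = d·G[:,8] = (11111100000000101010010110)·(00001000000000000000000000) mod 2 = 0+0+0+0+1+0+0+0+0+0+0+0+0+0+0+0+0+0+0+0+0+0+0+0+0+0 mod 2 = 1
  c[9] = d·G[:,9] = (11111100000000101010010110)·(00000100000000000000000000) mod 2 = 0+0+0+0+0+1+0+0+0+0+0+0+0+0+0+0+0+0+0+0+0+0+0+0+0+0 mod 2 = 1
  c[10] = d·G[:,10] = (11111100000000101010010110)·(00000010000000000000000000) mod 2 = 0+0+0+0+0+0+0+0+0+0+0+0+0+0+0+0+0+0+0+0+0+0+0+0+0+0 mod 2 = 0
  c[11] = d·G[:,11] = (11111100000000101010010110)·(00000001000000000000000000) mod 2 = 0+0+0+0+0+0+0+0+0+0+0+0+0+0+0+0+0+0+0+0+0+0+0+0+0+0 mod 2 = 0
  c[12] = d·G[:,12] = (11111100000000101010010110)·(00000000100000000000000000) mod 2 = 0+0+0+0+0+0+0+0+0+0+0+0+0+0+0+0+0+0+0+0+0+0+0+0+0+0 mod 2 = 0
  c[13] = d·G[:,13] = (11111100000000101010010110)·(00000000010000000000000000) mod 2 = 0+0+0+0+0+0+0+0+0+0+0+0+0+0+0+0+0+0+0+0+0+0+0+0+0+0 mod 2 = 0
  c[14] = d·G[:,14] = (11111100000000101010010110)·(00000000001000000000000000) mod 2 = 0+0+0+0+0+0+0+0+0+0+0+0+0+0+0+0+0+0+0+0+0+0+0+0+0+0 mod 2 = 0
  c[15] = d·G[:,15] = (11111100000000101010010110)·(00000000000111111111111111) mod 2 = 0+0+0+0+0+0+0+0+0+0+0+0+0+0+1+0+1+0+1+0+0+1+0+1+1+0 mod 2 = 0
  c[16] = d·G[:,16] = (11111100000000101010010110)·(00000000000100000000000000) mod 2 = 0+0+0+0+0+0+0+0+0+0+0+0+0+0+0+0+0+0+0+0+0+0+0+0+0+0 mod 2 = 0
  c[17] = d·G[:,17] = (11111100000000101010010110)·(00000000000010000000000000) mod 2 = 0+0+0+0+0+0+0+0+0+0+0+0+0+0+0+0+0+0+0+0+0+0+0+0+0+0 mod 2 = 0
  c[18] = d·G[:,18] = (11111100000000101010010110)·(00000000000001000000000000) mod 2 = 0+0+0+0+0+0+0+0+0+0+0+0+0+0+0+0+0+0+0+0+0+0+0+0+0+0 mod 2 = 0
  c[19] = d·G[:,19] = (11111100000000101010010110)·(00000000000000100000000000) mod 2 = 0+0+0+0+0+0+0+0+0+0+0+0+0+0+1+0+0+0+0+0+0+0+0+0+0+0 mod 2 = 1
  c[20] = d·G[:,20] = (11111100000000101010010110)·(00000000000000010000000000) mod 2 = 0+0+0+0+0+0+0+0+0+0+0+0+0+0+0+0+0+0+0+0+0+0+0+0+0+0 mod 2 = 0
  c[21] = d·G[:,21] = (11111100000000101010010110)·(00000000000000001000000000) mod 2 = 0+0+0+0+0+0+0+0+0+0+0+0+0+0+0+0+1+0+0+0+0+0+0+0+0+0 mod 2 = 1
  c[22] = d·G[:,22] = (11111100000000101010010110)·(00000000000000000100000000) mod 2 = 0+0+0+0+0+0+0+0+0+0+0+0+0+0+0+0+0+0+0+0+0+0+0+0+0+0 mod 2 = 0
  c[23] = d·G[:,23] = (11111100000000101010010110)·(00000000000000000010000000) mod 2 = 0+0+0+0+0+0+0+0+0+0+0+0+0+0+0+0+0+0+1+0+0+0+0+0+0+0 mod 2 = 1
  c[24] = d·G[:,24] = (11111100000000101010010110)·(00000000000000000001000000) mod 2 = 0+0+0+0+0+0+0+0+0+0+0+0+0+0+0+0+0+0+0+0+0+0+0+0+0+0 mod 2 = 0
  c[25] = d·G[:,25] = (11111100000000101010010110)·(00000000000000000000100000) mod 2 = 0+0+0+0+0+0+0+0+0+0+0+0+0+0+0+0+0+0+0+0+0+0+0+0+0+0 mod 2 = 0
  c[26] = d·G[:,26] = (11111100000000101010010110)·(00000000000000000000010000) mod 2 = 0+0+0+0+0+0+0+0+0+0+0+0+0+0+0+0+0+0+0+0+0+1+0+0+0+0 mod 2 = 1
  c[27] = d·G[:,27] = (11111100000000101010010110)·(00000000000000000000001000) mod 2 = 0+0+0+0+0+0+0+0+0+0+0+0+0+0+0+0+0+0+0+0+0+0+0+0+0+0 mod 2 = 0
  c[28] = d·G[:,28] = (11111100000000101010010110)·(00000000000000000000000100) mod 2 = 0+0+0+0+0+0+0+0+0+0+0+0+0+0+0+0+0+0+0+0+0+0+0+1+0+0 mod 2 = 1
  c[29] = d·G[:,29] = (11111100000000101010010110)·(00000000000000000000000010) mod 2 = 0+0+0+0+0+0+0+0+0+0+0+0+0+0+0+0+0+0+0+0+0+0+0+0+1+0 mod 2 = 1
  c[30] = d·G[:,30] = (11111100000000101010010110)·(00000000000000000000000001) mod 2 = 0+0+0+0+0+0+0+0+0+0+0+0+0+0+0+0+0+0+0+0+0+0+0+0+0+0 mod 2 = 0
Codeword = 0111111011000000000101010010110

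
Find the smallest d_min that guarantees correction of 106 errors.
Correcting t errors requires d_min ≥ 2t + 1 = 2·106 + 1 = 213.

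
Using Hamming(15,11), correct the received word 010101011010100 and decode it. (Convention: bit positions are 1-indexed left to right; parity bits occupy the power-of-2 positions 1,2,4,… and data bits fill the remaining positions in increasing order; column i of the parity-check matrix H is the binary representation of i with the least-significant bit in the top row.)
Syndrome s = H · r^T (mod 2), r = 010101011010100:
  s[0] = (101010101010101)·(010101011010100) mod 2 = 0+0+0+0+0+0+0+0+1+0+1+0+1+0+0 mod 2 = 1
  s[1] = (011001100110011)·(010101011010100) mod 2 = 0+1+0+0+0+1+0+0+0+0+1+0+0+0+0 mod 2 = 1
  s[2] = (000111100001111)·(010101011010100) mod 2 = 0+0+0+1+0+1+0+0+0+0+0+0+1+0+0 mod 2 = 1
  s[3] = (000000011111111)·(010101011010100) mod 2 = 0+0+0+0+0+0+0+1+1+0+1+0+1+0+0 mod 2 = 0
Syndrome = 1110
Column 7 of H equals this syndrome → error at bit 7 (1-indexed).
Flip bit 7: 010101011010100 → 010101111010100
Extract data bits at positions {3,5,6,7,9,10,11,12,13,14,15}: 00111010100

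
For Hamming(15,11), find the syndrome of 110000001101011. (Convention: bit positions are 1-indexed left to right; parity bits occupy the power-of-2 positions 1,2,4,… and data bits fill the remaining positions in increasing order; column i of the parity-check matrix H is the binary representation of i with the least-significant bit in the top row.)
Syndrome s = H · r^T (mod 2), r = 110000001101011:
  s[0] = (101010101010101)·(110000001101011) mod 2 = 1+0+0+0+0+0+0+0+1+0+0+0+0+0+1 mod 2 = 1
  s[1] = (011001100110011)·(110000001101011) mod 2 = 0+1+0+0+0+0+0+0+0+1+0+0+0+1+1 mod 2 = 0
  s[2] = (000111100001111)·(110000001101011) mod 2 = 0+0+0+0+0+0+0+0+0+0+0+1+0+1+1 mod 2 = 1
  s[3] = (000000011111111)·(110000001101011) mod 2 = 0+0+0+0+0+0+0+0+1+1+0+1+0+1+1 mod 2 = 1
Syndrome = 1011
Non-zero syndrome: error at position 13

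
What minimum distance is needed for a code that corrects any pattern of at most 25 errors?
Correcting t errors requires d_min ≥ 2t + 1 = 2·25 + 1 = 51.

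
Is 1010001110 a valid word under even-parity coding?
Sum of all bits: 1+0+1+0+0+0+1+1+1+0 = 5; 5 mod 2 = 1. Result is 1 → parity error detected.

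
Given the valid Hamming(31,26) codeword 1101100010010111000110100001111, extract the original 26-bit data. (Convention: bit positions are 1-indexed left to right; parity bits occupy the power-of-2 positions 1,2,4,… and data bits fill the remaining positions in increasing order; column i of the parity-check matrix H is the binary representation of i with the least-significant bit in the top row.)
Parity bits occupy power-of-2 positions; data bits are at positions {3,5,6,7,9,10,11,12,13,14,15,17,18,19,20,21,22,23,24,25,26,27,28,29,30,31} (1-indexed).
Extract: c[3]=0 c[5]=1 c[6]=0 c[7]=0 c[9]=1 c[10]=0 c[11]=0 c[12]=1 c[13]=0 c[14]=1 c[15]=1 c[17]=0 c[18]=0 c[19]=0 c[20]=1 c[21]=1 c[22]=0 c[23]=1 c[24]=0 c[25]=0 c[26]=0 c[27]=0 c[28]=1 c[29]=1 c[30]=1 c[31]=1
Data = 01001001011000110100001111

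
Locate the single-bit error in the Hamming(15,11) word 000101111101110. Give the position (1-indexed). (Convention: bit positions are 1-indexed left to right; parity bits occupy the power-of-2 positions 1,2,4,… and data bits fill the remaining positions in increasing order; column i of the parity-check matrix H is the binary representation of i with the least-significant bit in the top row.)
Syndrome s = H · r^T (mod 2), r = 000101111101110:
  s[0] = (101010101010101)·(000101111101110) mod 2 = 0+0+0+0+0+0+1+0+1+0+0+0+1+0+0 mod 2 = 1
  s[1] = (011001100110011)·(000101111101110) mod 2 = 0+0+0+0+0+1+1+0+0+1+0+0+0+1+0 mod 2 = 0
  s[2] = (000111100001111)·(000101111101110) mod 2 = 0+0+0+1+0+1+1+0+0+0+0+1+1+1+0 mod 2 = 0
  s[3] = (000000011111111)·(000101111101110) mod 2 = 0+0+0+0+0+0+0+1+1+1+0+1+1+1+0 mod 2 = 0
Syndrome = 1000
Column i of H is the binary representation of i, so the syndrome is the binary index of the flipped bit.
Read s = 1000 with s[0] as LSB: 1·2^0 + 0·2^1 + 0·2^2 + 0·2^3 = 1.
Error is at bit position 1.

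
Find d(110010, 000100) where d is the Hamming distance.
XOR = 110110, count of 1s = 4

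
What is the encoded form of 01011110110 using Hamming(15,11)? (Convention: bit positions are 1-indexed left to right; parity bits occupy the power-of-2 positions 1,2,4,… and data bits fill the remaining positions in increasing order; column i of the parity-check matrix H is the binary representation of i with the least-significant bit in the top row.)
Codeword c = d · G (mod 2), d = 01011110110:
  c[0] = d·G[:,0] = (01011110110)·(11011010101) mod 2 = 0+1+0+1+1+0+1+0+1+0+0 mod 2 = 1
  c[1] = d·G[:,1] = (01011110110)·(10110110011) mod 2 = 0+0+0+1+0+1+1+0+0+1+0 mod 2 = 0
  c[2] = d·G[:,2] = (01011110110)·(10000000000) mod 2 = 0+0+0+0+0+0+0+0+0+0+0 mod 2 = 0
  c[3] = d·G[:,3] = (01011110110)·(01110001111) mod 2 = 0+1+0+1+0+0+0+0+1+1+0 mod 2 = 0
  c[4] = d·G[:,4] = (01011110110)·(01000000000) mod 2 = 0+1+0+0+0+0+0+0+0+0+0 mod 2 = 1
  c[5] = d·G[:,5] = (01011110110)·(00100000000) mod 2 = 0+0+0+0+0+0+0+0+0+0+0 mod 2 = 0
  c[6] = d·G[:,6] = (01011110110)·(00010000000) mod 2 = 0+0+0+1+0+0+0+0+0+0+0 mod 2 = 1
  c[7] = d·G[:,7] = (01011110110)·(00001111111) mod 2 = 0+0+0+0+1+1+1+0+1+1+0 mod 2 = 1
  c[8] = d·G[:,8] = (01011110110)·(00001000000) mod 2 = 0+0+0+0+1+0+0+0+0+0+0 mod 2 = 1
  c[9] = d·G[:,9] = (01011110110)·(00000100000) mod 2 = 0+0+0+0+0+1+0+0+0+0+0 mod 2 = 1
  c[10] = d·G[:,10] = (01011110110)·(00000010000) mod 2 = 0+0+0+0+0+0+1+0+0+0+0 mod 2 = 1
  c[11] = d·G[:,11] = (01011110110)·(00000001000) mod 2 = 0+0+0+0+0+0+0+0+0+0+0 mod 2 = 0
  c[12] = d·G[:,12] = (01011110110)·(00000000100) mod 2 = 0+0+0+0+0+0+0+0+1+0+0 mod 2 = 1
  c[13] = d·G[:,13] = (01011110110)·(00000000010) mod 2 = 0+0+0+0+0+0+0+0+0+1+0 mod 2 = 1
  c[14] = d·G[:,14] = (01011110110)·(00000000001) mod 2 = 0+0+0+0+0+0+0+0+0+0+0 mod 2 = 0
Codeword = 100010111110110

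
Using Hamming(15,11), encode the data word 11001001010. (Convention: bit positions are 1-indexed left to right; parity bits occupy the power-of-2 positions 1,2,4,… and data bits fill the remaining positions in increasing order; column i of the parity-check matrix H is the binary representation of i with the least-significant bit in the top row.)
Codeword c = d · G (mod 2), d = 11001001010:
  c[0] = d·G[:,0] = (11001001010)·(11011010101) mod 2 = 1+1+0+0+1+0+0+0+0+0+0 mod 2 = 1
  c[1] = d·G[:,1] = (11001001010)·(10110110011) mod 2 = 1+0+0+0+0+0+0+0+0+1+0 mod 2 = 0
  c[2] = d·G[:,2] = (11001001010)·(10000000000) mod 2 = 1+0+0+0+0+0+0+0+0+0+0 mod 2 = 1
  c[3] = d·G[:,3] = (11001001010)·(01110001111) mod 2 = 0+1+0+0+0+0+0+1+0+1+0 mod 2 = 1
  c[4] = d·G[:,4] = (11001001010)·(01000000000) mod 2 = 0+1+0+0+0+0+0+0+0+0+0 mod 2 = 1
  c[5] = d·G[:,5] = (11001001010)·(00100000000) mod 2 = 0+0+0+0+0+0+0+0+0+0+0 mod 2 = 0
  c[6] = d·G[:,6] = (11001001010)·(00010000000) mod 2 = 0+0+0+0+0+0+0+0+0+0+0 mod 2 = 0
  c[7] = d·G[:,7] = (11001001010)·(00001111111) mod 2 = 0+0+0+0+1+0+0+1+0+1+0 mod 2 = 1
  c[8] = d·G[:,8] = (11001001010)·(00001000000) mod 2 = 0+0+0+0+1+0+0+0+0+0+0 mod 2 = 1
  c[9] = d·G[:,9] = (11001001010)·(00000100000) mod 2 = 0+0+0+0+0+0+0+0+0+0+0 mod 2 = 0
  c[10] = d·G[:,10] = (11001001010)·(00000010000) mod 2 = 0+0+0+0+0+0+0+0+0+0+0 mod 2 = 0
  c[11] = d·G[:,11] = (11001001010)·(00000001000) mod 2 = 0+0+0+0+0+0+0+1+0+0+0 mod 2 = 1
  c[12] = d·G[:,12] = (11001001010)·(00000000100) mod 2 = 0+0+0+0+0+0+0+0+0+0+0 mod 2 = 0
  c[13] = d·G[:,13] = (11001001010)·(00000000010) mod 2 = 0+0+0+0+0+0+0+0+0+1+0 mod 2 = 1
  c[14] = d·G[:,14] = (11001001010)·(00000000001) mod 2 = 0+0+0+0+0+0+0+0+0+0+0 mod 2 = 0
Codeword = 101110011001010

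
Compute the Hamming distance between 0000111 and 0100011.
XOR = 0100100, count of 1s = 2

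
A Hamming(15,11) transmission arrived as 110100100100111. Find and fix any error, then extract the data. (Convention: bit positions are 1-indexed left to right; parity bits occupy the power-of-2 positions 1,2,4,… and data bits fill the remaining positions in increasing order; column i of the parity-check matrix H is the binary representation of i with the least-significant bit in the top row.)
Syndrome s = H · r^T (mod 2), r = 110100100100111:
  s[0] = (101010101010101)·(110100100100111) mod 2 = 1+0+0+0+0+0+1+0+0+0+0+0+1+0+1 mod 2 = 0
  s[1] = (011001100110011)·(110100100100111) mod 2 = 0+1+0+0+0+0+1+0+0+1+0+0+0+1+1 mod 2 = 1
  s[2] = (000111100001111)·(110100100100111) mod 2 = 0+0+0+1+0+0+1+0+0+0+0+0+1+1+1 mod 2 = 1
  s[3] = (000000011111111)·(110100100100111) mod 2 = 0+0+0+0+0+0+0+0+0+1+0+0+1+1+1 mod 2 = 0
Syndrome = 0110
Column 6 of H equals this syndrome → error at bit 6 (1-indexed).
Flip bit 6: 110100100100111 → 110101100100111
Extract data bits at positions {3,5,6,7,9,10,11,12,13,14,15}: 00110100111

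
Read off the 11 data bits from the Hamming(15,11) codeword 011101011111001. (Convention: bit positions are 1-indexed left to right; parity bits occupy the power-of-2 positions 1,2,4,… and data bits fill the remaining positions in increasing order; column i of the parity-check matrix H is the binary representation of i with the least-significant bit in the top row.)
Parity bits occupy power-of-2 positions; data bits are at positions {3,5,6,7,9,10,11,12,13,14,15} (1-indexed).
Extract: c[3]=1 c[5]=0 c[6]=1 c[7]=0 c[9]=1 c[10]=1 c[11]=1 c[12]=1 c[13]=0 c[14]=0 c[15]=1
Data = 10101111001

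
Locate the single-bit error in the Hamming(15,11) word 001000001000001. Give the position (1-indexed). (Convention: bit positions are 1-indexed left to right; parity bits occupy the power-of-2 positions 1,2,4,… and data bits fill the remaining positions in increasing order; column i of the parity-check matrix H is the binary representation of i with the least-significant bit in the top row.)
Syndrome s = H · r^T (mod 2), r = 001000001000001:
  s[0] = (101010101010101)·(001000001000001) mod 2 = 0+0+1+0+0+0+0+0+1+0+0+0+0+0+1 mod 2 = 1
  s[1] = (011001100110011)·(001000001000001) mod 2 = 0+0+1+0+0+0+0+0+0+0+0+0+0+0+1 mod 2 = 0
  s[2] = (000111100001111)·(001000001000001) mod 2 = 0+0+0+0+0+0+0+0+0+0+0+0+0+0+1 mod 2 = 1
  s[3] = (000000011111111)·(001000001000001) mod 2 = 0+0+0+0+0+0+0+0+1+0+0+0+0+0+1 mod 2 = 0
Syndrome = 1010
Column i of H is the binary representation of i, so the syndrome is the binary index of the flipped bit.
Read s = 1010 with s[0] as LSB: 1·2^0 + 0·2^1 + 1·2^2 + 0·2^3 = 5.
Error is at bit position 5.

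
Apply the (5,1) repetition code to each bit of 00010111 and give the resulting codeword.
Repeat each bit 5× and concatenate:
0→00000  0→00000  0→00000  1→11111  0→00000  1→11111  1→11111  1→11111
Codeword = 0000000000000001111100000111111111111111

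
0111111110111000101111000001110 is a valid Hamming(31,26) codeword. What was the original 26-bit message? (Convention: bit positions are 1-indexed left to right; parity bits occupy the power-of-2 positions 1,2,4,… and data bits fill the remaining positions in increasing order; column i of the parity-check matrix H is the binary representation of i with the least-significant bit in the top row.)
Parity bits occupy power-of-2 positions; data bits are at positions {3,5,6,7,9,10,11,12,13,14,15,17,18,19,20,21,22,23,24,25,26,27,28,29,30,31} (1-indexed).
Extract: c[3]=1 c[5]=1 c[6]=1 c[7]=1 c[9]=1 c[10]=0 c[11]=1 c[12]=1 c[13]=1 c[14]=0 c[15]=0 c[17]=1 c[18]=0 c[19]=1 c[20]=1 c[21]=1 c[22]=1 c[23]=0 c[24]=0 c[25]=0 c[26]=0 c[27]=0 c[28]=1 c[29]=1 c[30]=1 c[31]=0
Data = 11111011100101111000001110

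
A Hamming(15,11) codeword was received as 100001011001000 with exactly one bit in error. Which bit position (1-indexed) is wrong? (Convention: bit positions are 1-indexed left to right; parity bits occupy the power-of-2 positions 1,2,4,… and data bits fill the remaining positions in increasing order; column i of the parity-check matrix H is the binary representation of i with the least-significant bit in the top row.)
Syndrome s = H · r^T (mod 2), r = 100001011001000:
  s[0] = (101010101010101)·(100001011001000) mod 2 = 1+0+0+0+0+0+0+0+1+0+0+0+0+0+0 mod 2 = 0
  s[1] = (011001100110011)·(100001011001000) mod 2 = 0+0+0+0+0+1+0+0+0+0+0+0+0+0+0 mod 2 = 1
  s[2] = (000111100001111)·(100001011001000) mod 2 = 0+0+0+0+0+1+0+0+0+0+0+1+0+0+0 mod 2 = 0
  s[3] = (000000011111111)·(100001011001000) mod 2 = 0+0+0+0+0+0+0+1+1+0+0+1+0+0+0 mod 2 = 1
Syndrome = 0101
Column i of H is the binary representation of i, so the syndrome is the binary index of the flipped bit.
Read s = 0101 with s[0] as LSB: 0·2^0 + 1·2^1 + 0·2^2 + 1·2^3 = 10.
Error is at bit position 10.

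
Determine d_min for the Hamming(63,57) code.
d_min = 3 (every single-error-correcting Hamming code has d_min = 3).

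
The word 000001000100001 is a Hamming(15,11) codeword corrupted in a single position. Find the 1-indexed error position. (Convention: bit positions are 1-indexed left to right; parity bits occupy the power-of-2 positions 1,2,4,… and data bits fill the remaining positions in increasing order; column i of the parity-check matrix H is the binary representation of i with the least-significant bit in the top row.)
Syndrome s = H · r^T (mod 2), r = 000001000100001:
  s[0] = (101010101010101)·(000001000100001) mod 2 = 0+0+0+0+0+0+0+0+0+0+0+0+0+0+1 mod 2 = 1
  s[1] = (011001100110011)·(000001000100001) mod 2 = 0+0+0+0+0+1+0+0+0+1+0+0+0+0+1 mod 2 = 1
  s[2] = (000111100001111)·(000001000100001) mod 2 = 0+0+0+0+0+1+0+0+0+0+0+0+0+0+1 mod 2 = 0
  s[3] = (000000011111111)·(000001000100001) mod 2 = 0+0+0+0+0+0+0+0+0+1+0+0+0+0+1 mod 2 = 0
Syndrome = 1100
Column i of H is the binary representation of i, so the syndrome is the binary index of the flipped bit.
Read s = 1100 with s[0] as LSB: 1·2^0 + 1·2^1 + 0·2^2 + 0·2^3 = 3.
Error is at bit position 3.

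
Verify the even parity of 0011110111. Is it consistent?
Sum of all bits: 0+0+1+1+1+1+0+1+1+1 = 7; 7 mod 2 = 1. Result is 1 → parity error detected.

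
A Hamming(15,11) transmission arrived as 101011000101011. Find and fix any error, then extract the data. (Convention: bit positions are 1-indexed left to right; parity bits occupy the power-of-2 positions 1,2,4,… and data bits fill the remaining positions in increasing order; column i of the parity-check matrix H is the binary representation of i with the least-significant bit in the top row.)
Syndrome s = H · r^T (mod 2), r = 101011000101011:
  s[0] = (101010101010101)·(101011000101011) mod 2 = 1+0+1+0+1+0+0+0+0+0+0+0+0+0+1 mod 2 = 0
  s[1] = (011001100110011)·(101011000101011) mod 2 = 0+0+1+0+0+1+0+0+0+1+0+0+0+1+1 mod 2 = 1
  s[2] = (000111100001111)·(101011000101011) mod 2 = 0+0+0+0+1+1+0+0+0+0+0+1+0+1+1 mod 2 = 1
  s[3] = (000000011111111)·(101011000101011) mod 2 = 0+0+0+0+0+0+0+0+0+1+0+1+0+1+1 mod 2 = 0
Syndrome = 0110
Column 6 of H equals this syndrome → error at bit 6 (1-indexed).
Flip bit 6: 101011000101011 → 101010000101011
Extract data bits at positions {3,5,6,7,9,10,11,12,13,14,15}: 11000101011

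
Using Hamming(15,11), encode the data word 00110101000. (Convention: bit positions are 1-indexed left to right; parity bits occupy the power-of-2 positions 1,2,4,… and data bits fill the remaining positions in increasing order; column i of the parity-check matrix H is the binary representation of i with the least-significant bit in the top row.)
Codeword c = d · G (mod 2), d = 00110101000:
  c[0] = d·G[:,0] = (00110101000)·(11011010101) mod 2 = 0+0+0+1+0+0+0+0+0+0+0 mod 2 = 1
  c[1] = d·G[:,1] = (00110101000)·(10110110011) mod 2 = 0+0+1+1+0+1+0+0+0+0+0 mod 2 = 1
  c[2] = d·G[:,2] = (00110101000)·(10000000000) mod 2 = 0+0+0+0+0+0+0+0+0+0+0 mod 2 = 0
  c[3] = d·G[:,3] = (00110101000)·(01110001111) mod 2 = 0+0+1+1+0+0+0+1+0+0+0 mod 2 = 1
  c[4] = d·G[:,4] = (00110101000)·(01000000000) mod 2 = 0+0+0+0+0+0+0+0+0+0+0 mod 2 = 0
  c[5] = d·G[:,5] = (00110101000)·(00100000000) mod 2 = 0+0+1+0+0+0+0+0+0+0+0 mod 2 = 1
  c[6] = d·G[:,6] = (00110101000)·(00010000000) mod 2 = 0+0+0+1+0+0+0+0+0+0+0 mod 2 = 1
  c[7] = d·G[:,7] = (00110101000)·(00001111111) mod 2 = 0+0+0+0+0+1+0+1+0+0+0 mod 2 = 0
  c[8] = d·G[:,8] = (00110101000)·(00001000000) mod 2 = 0+0+0+0+0+0+0+0+0+0+0 mod 2 = 0
  c[9] = d·G[:,9] = (00110101000)·(00000100000) mod 2 = 0+0+0+0+0+1+0+0+0+0+0 mod 2 = 1
  c[10] = d·G[:,10] = (00110101000)·(00000010000) mod 2 = 0+0+0+0+0+0+0+0+0+0+0 mod 2 = 0
  c[11] = d·G[:,11] = (00110101000)·(00000001000) mod 2 = 0+0+0+0+0+0+0+1+0+0+0 mod 2 = 1
  c[12] = d·G[:,12] = (00110101000)·(00000000100) mod 2 = 0+0+0+0+0+0+0+0+0+0+0 mod 2 = 0
  c[13] = d·G[:,13] = (00110101000)·(00000000010) mod 2 = 0+0+0+0+0+0+0+0+0+0+0 mod 2 = 0
  c[14] = d·G[:,14] = (00110101000)·(00000000001) mod 2 = 0+0+0+0+0+0+0+0+0+0+0 mod 2 = 0
Codeword = 110101100101000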